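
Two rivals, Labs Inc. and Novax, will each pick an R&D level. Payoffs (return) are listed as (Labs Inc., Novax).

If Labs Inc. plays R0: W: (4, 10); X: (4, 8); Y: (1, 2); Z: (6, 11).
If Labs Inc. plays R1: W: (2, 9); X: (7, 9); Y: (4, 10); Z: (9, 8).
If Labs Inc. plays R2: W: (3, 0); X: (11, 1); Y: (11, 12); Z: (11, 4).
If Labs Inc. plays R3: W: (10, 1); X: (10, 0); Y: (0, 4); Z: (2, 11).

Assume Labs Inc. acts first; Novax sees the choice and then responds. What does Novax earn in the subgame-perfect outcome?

12

Backward induction with Labs Inc. moving first.
- R0: Novax compares 10, 8, 2, 11 and picks Z; Labs Inc. would get 6.
- R1: Novax compares 9, 9, 10, 8 and picks Y; Labs Inc. would get 4.
- R2: Novax compares 0, 1, 12, 4 and picks Y; Labs Inc. would get 11.
- R3: Novax compares 1, 0, 4, 11 and picks Z; Labs Inc. would get 2.
Labs Inc.'s induced payoffs are 6, 4, 11, 2, so Labs Inc. commits to R2. Subgame-perfect outcome: (R2, Y) with payoffs (11, 12).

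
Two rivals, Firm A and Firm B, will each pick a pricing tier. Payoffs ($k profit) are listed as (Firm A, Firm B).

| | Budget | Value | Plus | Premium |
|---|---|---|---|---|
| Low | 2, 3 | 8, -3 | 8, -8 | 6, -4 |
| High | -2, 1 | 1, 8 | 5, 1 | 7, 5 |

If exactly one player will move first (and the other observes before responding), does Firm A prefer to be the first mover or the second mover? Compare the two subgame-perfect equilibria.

second

If Firm A leads: Firm B's best replies are Low→Budget, High→Value; Firm A's induced payoffs 2, 1; outcome (Low, Budget), payoffs (2, 3).
If Firm B leads: Firm A's best replies are Budget→Low, Value→Low, Plus→Low, Premium→High; Firm B's induced payoffs 3, -3, -8, 5; outcome (High, Premium), payoffs (7, 5).
Firm A gets 2 moving first and 7 moving second, so Firm A prefers to move second.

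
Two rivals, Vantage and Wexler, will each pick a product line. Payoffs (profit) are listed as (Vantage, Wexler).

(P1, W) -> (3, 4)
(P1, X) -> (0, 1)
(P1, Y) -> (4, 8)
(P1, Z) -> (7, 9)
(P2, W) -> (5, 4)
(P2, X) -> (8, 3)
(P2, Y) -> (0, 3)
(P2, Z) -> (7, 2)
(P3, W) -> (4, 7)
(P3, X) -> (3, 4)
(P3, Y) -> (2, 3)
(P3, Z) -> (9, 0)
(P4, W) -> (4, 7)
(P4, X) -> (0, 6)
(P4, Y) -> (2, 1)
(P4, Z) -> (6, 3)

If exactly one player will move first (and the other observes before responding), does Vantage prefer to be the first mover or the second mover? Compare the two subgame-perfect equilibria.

first

If Vantage leads: Wexler's best replies are P1→Z, P2→W, P3→W, P4→W; Vantage's induced payoffs 7, 5, 4, 4; outcome (P1, Z), payoffs (7, 9).
If Wexler leads: Vantage's best replies are W→P2, X→P2, Y→P1, Z→P3; Wexler's induced payoffs 4, 3, 8, 0; outcome (P1, Y), payoffs (4, 8).
Vantage gets 7 moving first and 4 moving second, so Vantage prefers to move first.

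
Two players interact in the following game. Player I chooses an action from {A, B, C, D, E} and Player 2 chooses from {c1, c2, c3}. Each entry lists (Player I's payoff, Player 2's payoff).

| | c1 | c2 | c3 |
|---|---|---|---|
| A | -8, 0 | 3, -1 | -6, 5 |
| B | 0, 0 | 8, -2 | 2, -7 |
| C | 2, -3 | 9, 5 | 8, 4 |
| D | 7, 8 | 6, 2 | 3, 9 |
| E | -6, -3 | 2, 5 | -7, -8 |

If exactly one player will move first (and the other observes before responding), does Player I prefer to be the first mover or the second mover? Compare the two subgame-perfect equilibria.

first

If Player I leads: Player 2's best replies are A→c3, B→c1, C→c2, D→c3, E→c2; Player I's induced payoffs -6, 0, 9, 3, 2; outcome (C, c2), payoffs (9, 5).
If Player 2 leads: Player I's best replies are c1→D, c2→C, c3→C; Player 2's induced payoffs 8, 5, 4; outcome (D, c1), payoffs (7, 8).
Player I gets 9 moving first and 7 moving second, so Player I prefers to move first.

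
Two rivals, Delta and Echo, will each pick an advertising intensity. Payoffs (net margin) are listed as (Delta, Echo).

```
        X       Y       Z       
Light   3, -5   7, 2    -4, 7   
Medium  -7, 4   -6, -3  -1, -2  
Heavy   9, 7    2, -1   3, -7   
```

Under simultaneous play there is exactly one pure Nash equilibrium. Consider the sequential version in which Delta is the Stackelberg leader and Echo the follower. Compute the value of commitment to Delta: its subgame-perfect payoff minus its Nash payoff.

Solve by backward induction (Delta leads).
- Light: BR = Z, leader payoff -4.
- Medium: BR = X, leader payoff -7.
- Heavy: BR = X, leader payoff 9.
Delta's induced payoffs are -4, -7, 9, so Delta commits to Heavy. Subgame-perfect outcome: (Heavy, X) with payoffs (9, 7).
Under simultaneous play:
Delta's best replies: X→Heavy; Y→Light; Z→Heavy.
Echo's best replies: Light→Z; Medium→X; Heavy→X.
The unique mutual best reply is (Heavy, X), giving (9, 7).
Delta's commitment gain: 9 − 9 = 0.

0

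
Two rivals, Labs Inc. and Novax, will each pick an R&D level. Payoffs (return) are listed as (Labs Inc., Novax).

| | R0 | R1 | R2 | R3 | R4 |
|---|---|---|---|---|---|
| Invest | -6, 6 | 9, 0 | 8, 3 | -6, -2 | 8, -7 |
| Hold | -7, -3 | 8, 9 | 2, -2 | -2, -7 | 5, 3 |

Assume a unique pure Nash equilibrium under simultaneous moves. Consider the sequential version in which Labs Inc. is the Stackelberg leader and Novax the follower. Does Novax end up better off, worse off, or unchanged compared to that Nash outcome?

better off

Solve by backward induction (Labs Inc. leads).
- Invest → Novax plays R0 (best of 6, 0, 3, -2, -7); Labs Inc. gets -6.
- Hold → Novax plays R1 (best of -3, 9, -2, -7, 3); Labs Inc. gets 8.
Maximizing over -6, 8, Labs Inc. chooses Hold. Subgame-perfect outcome: (Hold, R1) with payoffs (8, 9).
For the simultaneous game, intersect best replies.
Labs Inc.'s best replies: R0→Invest; R1→Invest; R2→Invest; R3→Hold; R4→Invest.
Novax's best replies: Invest→R0; Hold→R1.
Only (Invest, R0) has each player best-responding; Nash payoffs (-6, 6).
Novax earns 9 sequentially versus 6 at the Nash outcome: better off.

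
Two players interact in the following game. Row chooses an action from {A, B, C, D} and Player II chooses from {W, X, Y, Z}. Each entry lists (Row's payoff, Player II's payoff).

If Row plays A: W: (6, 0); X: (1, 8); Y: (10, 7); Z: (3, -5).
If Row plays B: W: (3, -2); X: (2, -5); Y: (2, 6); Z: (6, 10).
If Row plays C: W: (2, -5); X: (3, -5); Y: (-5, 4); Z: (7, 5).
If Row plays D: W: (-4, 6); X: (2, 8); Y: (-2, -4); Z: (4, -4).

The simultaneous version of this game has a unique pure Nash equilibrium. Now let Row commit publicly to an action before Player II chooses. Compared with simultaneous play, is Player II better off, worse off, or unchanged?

Work backward from Player II's decision.
- A: BR = X, leader payoff 1.
- B: BR = Z, leader payoff 6.
- C: BR = Z, leader payoff 7.
- D: BR = X, leader payoff 2.
Maximizing over 1, 6, 7, 2, Row chooses C. Subgame-perfect outcome: (C, Z) with payoffs (7, 5).
For the simultaneous game, intersect best replies.
Row's best replies: W→A; X→C; Y→A; Z→C.
Player II's best replies: A→X; B→Z; C→Z; D→X.
The unique mutual best reply is (C, Z), giving (7, 5).
Player II earns 5 sequentially versus 5 at the Nash outcome: unchanged.

unchanged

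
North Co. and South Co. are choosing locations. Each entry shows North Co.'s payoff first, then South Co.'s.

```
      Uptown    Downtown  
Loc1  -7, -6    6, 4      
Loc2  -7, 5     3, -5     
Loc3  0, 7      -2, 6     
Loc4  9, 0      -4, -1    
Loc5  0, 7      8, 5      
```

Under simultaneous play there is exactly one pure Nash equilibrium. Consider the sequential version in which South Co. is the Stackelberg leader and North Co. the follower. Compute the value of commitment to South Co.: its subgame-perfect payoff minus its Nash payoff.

Solve by backward induction (South Co. leads).
- Uptown: BR = Loc4, leader payoff 0.
- Downtown: BR = Loc5, leader payoff 5.
Among 0, 5, the best is 5 at Downtown. Subgame-perfect outcome: (Loc5, Downtown) with payoffs (8, 5).
Now find the simultaneous Nash equilibrium.
North Co.'s best replies: Uptown→Loc4; Downtown→Loc5.
South Co.'s best replies: Loc1→Downtown; Loc2→Uptown; Loc3→Uptown; Loc4→Uptown; Loc5→Uptown.
Only (Loc4, Uptown) has each player best-responding; Nash payoffs (9, 0).
South Co.'s commitment gain: 5 − 0 = 5.

5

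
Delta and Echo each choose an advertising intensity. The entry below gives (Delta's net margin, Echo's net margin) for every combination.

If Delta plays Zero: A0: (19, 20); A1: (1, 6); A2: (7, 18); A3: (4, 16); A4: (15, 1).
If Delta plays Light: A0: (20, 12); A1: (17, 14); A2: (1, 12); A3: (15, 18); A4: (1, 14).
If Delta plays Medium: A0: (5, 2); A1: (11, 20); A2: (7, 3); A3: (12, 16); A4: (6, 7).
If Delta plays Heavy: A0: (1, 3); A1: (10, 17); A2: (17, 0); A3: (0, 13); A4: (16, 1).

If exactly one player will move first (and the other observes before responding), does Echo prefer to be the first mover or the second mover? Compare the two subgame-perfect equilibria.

second

If Delta leads: Echo's best replies are Zero→A0, Light→A3, Medium→A1, Heavy→A1; Delta's induced payoffs 19, 15, 11, 10; outcome (Zero, A0), payoffs (19, 20).
If Echo leads: Delta's best replies are A0→Light, A1→Light, A2→Heavy, A3→Light, A4→Heavy; Echo's induced payoffs 12, 14, 0, 18, 1; outcome (Light, A3), payoffs (15, 18).
Echo gets 18 moving first and 20 moving second, so Echo prefers to move second.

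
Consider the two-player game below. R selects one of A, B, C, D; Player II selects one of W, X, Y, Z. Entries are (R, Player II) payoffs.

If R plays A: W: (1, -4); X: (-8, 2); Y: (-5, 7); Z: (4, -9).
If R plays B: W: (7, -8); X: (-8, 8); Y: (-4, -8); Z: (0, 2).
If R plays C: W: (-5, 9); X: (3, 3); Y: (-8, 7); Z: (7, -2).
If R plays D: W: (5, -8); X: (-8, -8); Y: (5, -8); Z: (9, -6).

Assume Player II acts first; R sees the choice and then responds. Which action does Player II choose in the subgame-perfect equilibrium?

R best-responds to each possible Player II move:
- W → R plays B (best of 1, 7, -5, 5); Player II gets -8.
- X → R plays C (best of -8, -8, 3, -8); Player II gets 3.
- Y → R plays D (best of -5, -4, -8, 5); Player II gets -8.
- Z → R plays D (best of 4, 0, 7, 9); Player II gets -6.
Player II's induced payoffs are -8, 3, -8, -6, so Player II commits to X. Subgame-perfect outcome: (C, X) with payoffs (3, 3).

X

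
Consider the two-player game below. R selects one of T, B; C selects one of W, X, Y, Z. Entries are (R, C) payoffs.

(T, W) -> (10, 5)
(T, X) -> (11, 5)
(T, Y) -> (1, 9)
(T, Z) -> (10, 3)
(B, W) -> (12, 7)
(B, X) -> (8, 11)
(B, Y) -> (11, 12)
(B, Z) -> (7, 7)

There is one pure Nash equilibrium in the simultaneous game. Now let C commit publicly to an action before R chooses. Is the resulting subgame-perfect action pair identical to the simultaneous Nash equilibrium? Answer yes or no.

yes

Work backward from R's decision.
- W: R compares 10, 12 and picks B; C would get 7.
- X: R compares 11, 8 and picks T; C would get 5.
- Y: R compares 1, 11 and picks B; C would get 12.
- Z: R compares 10, 7 and picks T; C would get 3.
Among 7, 5, 12, 3, the best is 12 at Y. Subgame-perfect outcome: (B, Y) with payoffs (11, 12).
Under simultaneous play:
R's best replies: W→B; X→T; Y→B; Z→T.
C's best replies: T→Y; B→Y.
The unique mutual best reply is (B, Y), giving (11, 12).
Sequential outcome (B, Y) coincides with the Nash profile (B, Y).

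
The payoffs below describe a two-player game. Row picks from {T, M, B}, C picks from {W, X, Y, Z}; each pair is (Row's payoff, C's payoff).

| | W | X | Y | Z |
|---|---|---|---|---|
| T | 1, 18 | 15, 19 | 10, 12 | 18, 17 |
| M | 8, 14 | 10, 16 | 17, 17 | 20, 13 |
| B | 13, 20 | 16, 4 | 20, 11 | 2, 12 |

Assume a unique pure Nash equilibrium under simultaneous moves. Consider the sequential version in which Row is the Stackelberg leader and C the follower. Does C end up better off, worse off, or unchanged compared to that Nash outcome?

worse off

Solve by backward induction (Row leads).
- T → C plays X (best of 18, 19, 12, 17); Row gets 15.
- M → C plays Y (best of 14, 16, 17, 13); Row gets 17.
- B → C plays W (best of 20, 4, 11, 12); Row gets 13.
Maximizing over 15, 17, 13, Row chooses M. Subgame-perfect outcome: (M, Y) with payoffs (17, 17).
For the simultaneous game, intersect best replies.
Row's best replies: W→B; X→B; Y→B; Z→M.
C's best replies: T→X; M→Y; B→W.
Only (B, W) has each player best-responding; Nash payoffs (13, 20).
C earns 17 sequentially versus 20 at the Nash outcome: worse off.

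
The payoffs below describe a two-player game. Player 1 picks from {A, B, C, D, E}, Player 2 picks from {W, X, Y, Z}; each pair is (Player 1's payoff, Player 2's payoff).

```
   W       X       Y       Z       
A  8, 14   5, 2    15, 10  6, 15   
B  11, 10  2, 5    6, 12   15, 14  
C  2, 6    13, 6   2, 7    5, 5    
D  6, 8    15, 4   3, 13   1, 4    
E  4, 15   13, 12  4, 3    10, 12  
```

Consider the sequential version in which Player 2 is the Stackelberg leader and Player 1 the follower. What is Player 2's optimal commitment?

Z

Solve by backward induction (Player 2 leads).
- W: Player 1 compares 8, 11, 2, 6, 4 and picks B; Player 2 would get 10.
- X: Player 1 compares 5, 2, 13, 15, 13 and picks D; Player 2 would get 4.
- Y: Player 1 compares 15, 6, 2, 3, 4 and picks A; Player 2 would get 10.
- Z: Player 1 compares 6, 15, 5, 1, 10 and picks B; Player 2 would get 14.
Maximizing over 10, 4, 10, 14, Player 2 chooses Z. Subgame-perfect outcome: (B, Z) with payoffs (15, 14).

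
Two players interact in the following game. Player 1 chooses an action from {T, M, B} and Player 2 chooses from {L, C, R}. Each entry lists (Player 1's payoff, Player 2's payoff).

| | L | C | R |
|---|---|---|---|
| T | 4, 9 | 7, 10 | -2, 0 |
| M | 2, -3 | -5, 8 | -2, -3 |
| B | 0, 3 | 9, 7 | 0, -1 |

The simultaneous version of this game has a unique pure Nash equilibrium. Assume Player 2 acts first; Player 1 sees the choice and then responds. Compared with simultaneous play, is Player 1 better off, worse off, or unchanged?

Solve by backward induction (Player 2 leads).
- L → Player 1 plays T (best of 4, 2, 0); Player 2 gets 9.
- C → Player 1 plays B (best of 7, -5, 9); Player 2 gets 7.
- R → Player 1 plays B (best of -2, -2, 0); Player 2 gets -1.
Among 9, 7, -1, the best is 9 at L. Subgame-perfect outcome: (T, L) with payoffs (4, 9).
For the simultaneous game, intersect best replies.
Player 1's best replies: L→T; C→B; R→B.
Player 2's best replies: T→C; M→C; B→C.
The unique mutual best reply is (B, C), giving (9, 7).
Player 1 earns 4 sequentially versus 9 at the Nash outcome: worse off.

worse off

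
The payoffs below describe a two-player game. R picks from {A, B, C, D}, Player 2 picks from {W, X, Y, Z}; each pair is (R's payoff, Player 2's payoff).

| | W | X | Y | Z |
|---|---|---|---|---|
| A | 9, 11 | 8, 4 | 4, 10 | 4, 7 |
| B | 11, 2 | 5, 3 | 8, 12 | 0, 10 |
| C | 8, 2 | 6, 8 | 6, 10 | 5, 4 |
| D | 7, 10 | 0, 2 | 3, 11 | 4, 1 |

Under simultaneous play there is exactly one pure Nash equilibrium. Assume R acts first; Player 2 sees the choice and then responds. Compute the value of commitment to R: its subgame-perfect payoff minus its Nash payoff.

1

Backward induction with R moving first.
- A → Player 2 plays W (best of 11, 4, 10, 7); R gets 9.
- B → Player 2 plays Y (best of 2, 3, 12, 10); R gets 8.
- C → Player 2 plays Y (best of 2, 8, 10, 4); R gets 6.
- D → Player 2 plays Y (best of 10, 2, 11, 1); R gets 3.
Maximizing over 9, 8, 6, 3, R chooses A. Subgame-perfect outcome: (A, W) with payoffs (9, 11).
Now find the simultaneous Nash equilibrium.
R's best replies: W→B; X→A; Y→B; Z→C.
Player 2's best replies: A→W; B→Y; C→Y; D→Y.
Only (B, Y) has each player best-responding; Nash payoffs (8, 12).
R's commitment gain: 9 − 8 = 1.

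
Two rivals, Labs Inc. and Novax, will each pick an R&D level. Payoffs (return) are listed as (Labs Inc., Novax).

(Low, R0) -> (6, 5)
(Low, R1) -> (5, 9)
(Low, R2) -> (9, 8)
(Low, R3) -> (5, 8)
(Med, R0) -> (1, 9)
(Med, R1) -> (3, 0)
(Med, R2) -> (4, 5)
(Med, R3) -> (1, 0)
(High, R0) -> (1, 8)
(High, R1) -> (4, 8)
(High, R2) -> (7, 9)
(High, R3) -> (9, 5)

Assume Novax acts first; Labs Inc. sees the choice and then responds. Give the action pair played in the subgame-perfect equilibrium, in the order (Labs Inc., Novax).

Backward induction with Novax moving first.
- R0: Labs Inc. compares 6, 1, 1 and picks Low; Novax would get 5.
- R1: Labs Inc. compares 5, 3, 4 and picks Low; Novax would get 9.
- R2: Labs Inc. compares 9, 4, 7 and picks Low; Novax would get 8.
- R3: Labs Inc. compares 5, 1, 9 and picks High; Novax would get 5.
Maximizing over 5, 9, 8, 5, Novax chooses R1. Subgame-perfect outcome: (Low, R1) with payoffs (5, 9).

(Low, R1)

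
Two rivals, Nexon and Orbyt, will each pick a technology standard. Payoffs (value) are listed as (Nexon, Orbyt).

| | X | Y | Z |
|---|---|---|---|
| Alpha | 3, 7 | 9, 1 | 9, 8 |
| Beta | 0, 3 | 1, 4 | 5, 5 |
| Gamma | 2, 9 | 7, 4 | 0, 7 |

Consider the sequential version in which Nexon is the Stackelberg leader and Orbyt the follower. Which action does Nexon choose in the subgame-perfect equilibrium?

Alpha

Backward induction with Nexon moving first.
- Alpha: Orbyt compares 7, 1, 8 and picks Z; Nexon would get 9.
- Beta: Orbyt compares 3, 4, 5 and picks Z; Nexon would get 5.
- Gamma: Orbyt compares 9, 4, 7 and picks X; Nexon would get 2.
Maximizing over 9, 5, 2, Nexon chooses Alpha. Subgame-perfect outcome: (Alpha, Z) with payoffs (9, 8).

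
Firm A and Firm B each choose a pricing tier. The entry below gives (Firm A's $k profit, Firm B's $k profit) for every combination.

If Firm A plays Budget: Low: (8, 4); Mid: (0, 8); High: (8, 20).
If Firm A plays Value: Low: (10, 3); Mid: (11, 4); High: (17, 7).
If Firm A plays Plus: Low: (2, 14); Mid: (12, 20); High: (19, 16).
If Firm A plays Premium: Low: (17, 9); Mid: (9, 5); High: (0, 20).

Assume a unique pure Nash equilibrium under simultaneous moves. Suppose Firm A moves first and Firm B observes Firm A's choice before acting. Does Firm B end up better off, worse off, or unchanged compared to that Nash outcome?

Backward induction with Firm A moving first.
- Budget: Firm B compares 4, 8, 20 and picks High; Firm A would get 8.
- Value: Firm B compares 3, 4, 7 and picks High; Firm A would get 17.
- Plus: Firm B compares 14, 20, 16 and picks Mid; Firm A would get 12.
- Premium: Firm B compares 9, 5, 20 and picks High; Firm A would get 0.
Maximizing over 8, 17, 12, 0, Firm A chooses Value. Subgame-perfect outcome: (Value, High) with payoffs (17, 7).
For the simultaneous game, intersect best replies.
Firm A's best replies: Low→Premium; Mid→Plus; High→Plus.
Firm B's best replies: Budget→High; Value→High; Plus→Mid; Premium→High.
The unique mutual best reply is (Plus, Mid), giving (12, 20).
Firm B earns 7 sequentially versus 20 at the Nash outcome: worse off.

worse off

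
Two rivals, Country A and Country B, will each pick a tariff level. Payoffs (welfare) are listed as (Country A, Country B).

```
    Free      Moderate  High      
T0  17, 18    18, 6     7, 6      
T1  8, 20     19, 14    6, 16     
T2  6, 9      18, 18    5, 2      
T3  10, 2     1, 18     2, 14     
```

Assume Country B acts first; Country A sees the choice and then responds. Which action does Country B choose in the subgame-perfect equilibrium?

Free

Country A best-responds to each possible Country B move:
- Free: Country A compares 17, 8, 6, 10 and picks T0; Country B would get 18.
- Moderate: Country A compares 18, 19, 18, 1 and picks T1; Country B would get 14.
- High: Country A compares 7, 6, 5, 2 and picks T0; Country B would get 6.
Among 18, 14, 6, the best is 18 at Free. Subgame-perfect outcome: (T0, Free) with payoffs (17, 18).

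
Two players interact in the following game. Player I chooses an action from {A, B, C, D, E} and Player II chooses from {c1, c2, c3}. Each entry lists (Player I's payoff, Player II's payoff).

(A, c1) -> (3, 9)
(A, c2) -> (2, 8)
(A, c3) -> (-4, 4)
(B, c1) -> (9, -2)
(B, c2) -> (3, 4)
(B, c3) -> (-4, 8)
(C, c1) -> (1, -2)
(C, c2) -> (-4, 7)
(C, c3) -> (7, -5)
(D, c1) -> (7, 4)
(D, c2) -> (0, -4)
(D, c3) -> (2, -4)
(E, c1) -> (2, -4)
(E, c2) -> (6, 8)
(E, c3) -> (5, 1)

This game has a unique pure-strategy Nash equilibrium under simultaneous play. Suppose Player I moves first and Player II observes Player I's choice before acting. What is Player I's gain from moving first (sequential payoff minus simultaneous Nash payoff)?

1

Player II best-responds to each possible Player I move:
- A: BR = c1, leader payoff 3.
- B: BR = c3, leader payoff -4.
- C: BR = c2, leader payoff -4.
- D: BR = c1, leader payoff 7.
- E: BR = c2, leader payoff 6.
Maximizing over 3, -4, -4, 7, 6, Player I chooses D. Subgame-perfect outcome: (D, c1) with payoffs (7, 4).
For the simultaneous game, intersect best replies.
Player I's best replies: c1→B; c2→E; c3→C.
Player II's best replies: A→c1; B→c3; C→c2; D→c1; E→c2.
Only (E, c2) has each player best-responding; Nash payoffs (6, 8).
Player I's commitment gain: 7 − 6 = 1.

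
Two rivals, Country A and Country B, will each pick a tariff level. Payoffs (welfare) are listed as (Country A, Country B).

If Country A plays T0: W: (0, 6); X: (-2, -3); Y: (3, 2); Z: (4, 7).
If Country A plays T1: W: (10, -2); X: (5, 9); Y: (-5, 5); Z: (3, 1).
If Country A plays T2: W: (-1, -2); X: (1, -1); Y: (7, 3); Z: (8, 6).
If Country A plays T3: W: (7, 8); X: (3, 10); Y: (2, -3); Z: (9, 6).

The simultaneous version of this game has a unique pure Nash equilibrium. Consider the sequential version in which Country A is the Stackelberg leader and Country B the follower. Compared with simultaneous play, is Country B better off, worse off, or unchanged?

Country B best-responds to each possible Country A move:
- T0 → Country B plays Z (best of 6, -3, 2, 7); Country A gets 4.
- T1 → Country B plays X (best of -2, 9, 5, 1); Country A gets 5.
- T2 → Country B plays Z (best of -2, -1, 3, 6); Country A gets 8.
- T3 → Country B plays X (best of 8, 10, -3, 6); Country A gets 3.
Country A's induced payoffs are 4, 5, 8, 3, so Country A commits to T2. Subgame-perfect outcome: (T2, Z) with payoffs (8, 6).
Now find the simultaneous Nash equilibrium.
Country A's best replies: W→T1; X→T1; Y→T2; Z→T3.
Country B's best replies: T0→Z; T1→X; T2→Z; T3→X.
Only (T1, X) has each player best-responding; Nash payoffs (5, 9).
Country B earns 6 sequentially versus 9 at the Nash outcome: worse off.

worse off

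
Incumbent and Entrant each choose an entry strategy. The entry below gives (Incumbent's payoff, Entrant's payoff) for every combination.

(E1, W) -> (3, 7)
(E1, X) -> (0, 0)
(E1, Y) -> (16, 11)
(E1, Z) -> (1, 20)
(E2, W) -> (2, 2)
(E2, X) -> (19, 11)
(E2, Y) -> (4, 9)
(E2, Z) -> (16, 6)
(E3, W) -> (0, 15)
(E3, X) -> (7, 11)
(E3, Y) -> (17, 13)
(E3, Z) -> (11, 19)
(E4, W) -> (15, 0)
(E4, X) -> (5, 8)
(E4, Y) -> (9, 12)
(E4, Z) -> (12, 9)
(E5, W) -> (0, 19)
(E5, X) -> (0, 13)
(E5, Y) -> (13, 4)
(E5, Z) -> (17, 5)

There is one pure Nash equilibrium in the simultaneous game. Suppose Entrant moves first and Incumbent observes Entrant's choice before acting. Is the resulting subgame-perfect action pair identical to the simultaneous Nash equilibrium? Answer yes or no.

Incumbent best-responds to each possible Entrant move:
- W → Incumbent plays E4 (best of 3, 2, 0, 15, 0); Entrant gets 0.
- X → Incumbent plays E2 (best of 0, 19, 7, 5, 0); Entrant gets 11.
- Y → Incumbent plays E3 (best of 16, 4, 17, 9, 13); Entrant gets 13.
- Z → Incumbent plays E5 (best of 1, 16, 11, 12, 17); Entrant gets 5.
Maximizing over 0, 11, 13, 5, Entrant chooses Y. Subgame-perfect outcome: (E3, Y) with payoffs (17, 13).
Now find the simultaneous Nash equilibrium.
Incumbent's best replies: W→E4; X→E2; Y→E3; Z→E5.
Entrant's best replies: E1→Z; E2→X; E3→Z; E4→Y; E5→W.
The unique mutual best reply is (E2, X), giving (19, 11).
Sequential outcome (E3, Y) differs from the Nash profile (E2, X).

no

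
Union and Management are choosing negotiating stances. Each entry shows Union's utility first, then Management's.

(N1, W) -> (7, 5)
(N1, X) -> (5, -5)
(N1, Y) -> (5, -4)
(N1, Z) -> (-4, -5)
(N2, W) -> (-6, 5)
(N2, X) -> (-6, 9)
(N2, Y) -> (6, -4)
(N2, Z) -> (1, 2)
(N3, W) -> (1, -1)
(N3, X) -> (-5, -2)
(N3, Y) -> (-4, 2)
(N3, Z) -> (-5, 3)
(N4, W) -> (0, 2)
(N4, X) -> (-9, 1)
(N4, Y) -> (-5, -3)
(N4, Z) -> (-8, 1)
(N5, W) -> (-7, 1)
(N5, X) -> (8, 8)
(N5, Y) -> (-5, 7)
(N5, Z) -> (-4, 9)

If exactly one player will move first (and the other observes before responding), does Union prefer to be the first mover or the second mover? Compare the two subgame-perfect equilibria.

If Union leads: Management's best replies are N1→W, N2→X, N3→Z, N4→W, N5→Z; Union's induced payoffs 7, -6, -5, 0, -4; outcome (N1, W), payoffs (7, 5).
If Management leads: Union's best replies are W→N1, X→N5, Y→N2, Z→N2; Management's induced payoffs 5, 8, -4, 2; outcome (N5, X), payoffs (8, 8).
Union gets 7 moving first and 8 moving second, so Union prefers to move second.

second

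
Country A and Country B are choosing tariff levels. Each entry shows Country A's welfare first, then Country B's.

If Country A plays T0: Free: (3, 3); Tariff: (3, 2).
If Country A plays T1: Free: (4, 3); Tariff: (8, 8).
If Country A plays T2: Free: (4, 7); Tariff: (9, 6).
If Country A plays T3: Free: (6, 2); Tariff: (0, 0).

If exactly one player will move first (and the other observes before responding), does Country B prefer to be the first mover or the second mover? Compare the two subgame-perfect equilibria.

If Country A leads: Country B's best replies are T0→Free, T1→Tariff, T2→Free, T3→Free; Country A's induced payoffs 3, 8, 4, 6; outcome (T1, Tariff), payoffs (8, 8).
If Country B leads: Country A's best replies are Free→T3, Tariff→T2; Country B's induced payoffs 2, 6; outcome (T2, Tariff), payoffs (9, 6).
Country B gets 6 moving first and 8 moving second, so Country B prefers to move second.

second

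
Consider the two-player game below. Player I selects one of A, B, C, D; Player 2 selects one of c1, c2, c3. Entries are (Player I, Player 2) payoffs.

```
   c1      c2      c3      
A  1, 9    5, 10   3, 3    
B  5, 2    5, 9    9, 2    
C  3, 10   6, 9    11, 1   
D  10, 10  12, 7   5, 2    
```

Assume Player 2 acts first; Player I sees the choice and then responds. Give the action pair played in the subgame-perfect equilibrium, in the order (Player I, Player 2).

(D, c1)

Work backward from Player I's decision.
- c1: Player I compares 1, 5, 3, 10 and picks D; Player 2 would get 10.
- c2: Player I compares 5, 5, 6, 12 and picks D; Player 2 would get 7.
- c3: Player I compares 3, 9, 11, 5 and picks C; Player 2 would get 1.
Among 10, 7, 1, the best is 10 at c1. Subgame-perfect outcome: (D, c1) with payoffs (10, 10).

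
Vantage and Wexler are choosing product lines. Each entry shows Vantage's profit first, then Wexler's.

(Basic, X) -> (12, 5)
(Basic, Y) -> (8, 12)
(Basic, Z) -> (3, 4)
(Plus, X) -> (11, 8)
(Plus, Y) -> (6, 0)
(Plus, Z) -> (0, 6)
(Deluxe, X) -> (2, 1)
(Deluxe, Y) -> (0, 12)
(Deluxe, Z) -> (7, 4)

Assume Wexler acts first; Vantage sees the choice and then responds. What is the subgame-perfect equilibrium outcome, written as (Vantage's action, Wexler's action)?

Backward induction with Wexler moving first.
- X: Vantage compares 12, 11, 2 and picks Basic; Wexler would get 5.
- Y: Vantage compares 8, 6, 0 and picks Basic; Wexler would get 12.
- Z: Vantage compares 3, 0, 7 and picks Deluxe; Wexler would get 4.
Maximizing over 5, 12, 4, Wexler chooses Y. Subgame-perfect outcome: (Basic, Y) with payoffs (8, 12).

(Basic, Y)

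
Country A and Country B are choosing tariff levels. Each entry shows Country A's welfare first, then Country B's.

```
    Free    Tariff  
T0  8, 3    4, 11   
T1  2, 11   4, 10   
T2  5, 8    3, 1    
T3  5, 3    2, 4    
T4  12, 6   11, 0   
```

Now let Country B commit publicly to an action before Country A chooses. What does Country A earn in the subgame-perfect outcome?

12

Solve by backward induction (Country B leads).
- Free: BR = T4, leader payoff 6.
- Tariff: BR = T4, leader payoff 0.
Country B's induced payoffs are 6, 0, so Country B commits to Free. Subgame-perfect outcome: (T4, Free) with payoffs (12, 6).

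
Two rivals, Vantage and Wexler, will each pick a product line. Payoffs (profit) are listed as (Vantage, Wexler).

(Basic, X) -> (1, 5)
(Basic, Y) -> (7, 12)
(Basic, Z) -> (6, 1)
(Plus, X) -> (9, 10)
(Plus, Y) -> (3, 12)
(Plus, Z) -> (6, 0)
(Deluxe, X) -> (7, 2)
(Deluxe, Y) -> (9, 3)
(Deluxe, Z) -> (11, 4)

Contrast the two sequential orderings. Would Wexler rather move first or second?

If Vantage leads: Wexler's best replies are Basic→Y, Plus→Y, Deluxe→Z; Vantage's induced payoffs 7, 3, 11; outcome (Deluxe, Z), payoffs (11, 4).
If Wexler leads: Vantage's best replies are X→Plus, Y→Deluxe, Z→Deluxe; Wexler's induced payoffs 10, 3, 4; outcome (Plus, X), payoffs (9, 10).
Wexler gets 10 moving first and 4 moving second, so Wexler prefers to move first.

first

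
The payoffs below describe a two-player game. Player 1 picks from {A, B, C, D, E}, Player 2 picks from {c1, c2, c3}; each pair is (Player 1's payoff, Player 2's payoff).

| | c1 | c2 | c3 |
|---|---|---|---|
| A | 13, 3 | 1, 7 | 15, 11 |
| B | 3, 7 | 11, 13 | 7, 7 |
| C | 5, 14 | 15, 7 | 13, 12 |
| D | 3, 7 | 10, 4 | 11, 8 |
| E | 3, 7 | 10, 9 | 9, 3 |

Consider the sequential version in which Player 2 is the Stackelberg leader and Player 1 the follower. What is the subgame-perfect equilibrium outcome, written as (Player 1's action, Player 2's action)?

(A, c3)

Solve by backward induction (Player 2 leads).
- c1: BR = A, leader payoff 3.
- c2: BR = C, leader payoff 7.
- c3: BR = A, leader payoff 11.
Player 2's induced payoffs are 3, 7, 11, so Player 2 commits to c3. Subgame-perfect outcome: (A, c3) with payoffs (15, 11).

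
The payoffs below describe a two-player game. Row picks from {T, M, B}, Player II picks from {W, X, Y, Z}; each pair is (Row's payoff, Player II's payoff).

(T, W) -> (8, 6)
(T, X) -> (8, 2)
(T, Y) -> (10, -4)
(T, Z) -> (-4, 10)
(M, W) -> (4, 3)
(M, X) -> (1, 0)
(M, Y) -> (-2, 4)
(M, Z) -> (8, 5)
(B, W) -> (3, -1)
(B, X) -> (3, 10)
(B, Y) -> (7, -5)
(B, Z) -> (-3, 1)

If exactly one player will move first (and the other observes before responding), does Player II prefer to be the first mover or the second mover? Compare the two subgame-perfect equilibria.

first

If Row leads: Player II's best replies are T→Z, M→Z, B→X; Row's induced payoffs -4, 8, 3; outcome (M, Z), payoffs (8, 5).
If Player II leads: Row's best replies are W→T, X→T, Y→T, Z→M; Player II's induced payoffs 6, 2, -4, 5; outcome (T, W), payoffs (8, 6).
Player II gets 6 moving first and 5 moving second, so Player II prefers to move first.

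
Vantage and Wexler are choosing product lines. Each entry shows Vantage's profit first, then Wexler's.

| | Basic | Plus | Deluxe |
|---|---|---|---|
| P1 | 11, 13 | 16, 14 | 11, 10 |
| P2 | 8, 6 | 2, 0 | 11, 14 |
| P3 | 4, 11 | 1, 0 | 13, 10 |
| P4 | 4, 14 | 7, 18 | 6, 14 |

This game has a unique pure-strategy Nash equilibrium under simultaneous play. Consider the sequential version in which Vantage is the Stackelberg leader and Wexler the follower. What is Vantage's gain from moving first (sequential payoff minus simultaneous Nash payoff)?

0

Backward induction with Vantage moving first.
- P1: BR = Plus, leader payoff 16.
- P2: BR = Deluxe, leader payoff 11.
- P3: BR = Basic, leader payoff 4.
- P4: BR = Plus, leader payoff 7.
Among 16, 11, 4, 7, the best is 16 at P1. Subgame-perfect outcome: (P1, Plus) with payoffs (16, 14).
For the simultaneous game, intersect best replies.
Vantage's best replies: Basic→P1; Plus→P1; Deluxe→P3.
Wexler's best replies: P1→Plus; P2→Deluxe; P3→Basic; P4→Plus.
Only (P1, Plus) has each player best-responding; Nash payoffs (16, 14).
Vantage's commitment gain: 16 − 16 = 0.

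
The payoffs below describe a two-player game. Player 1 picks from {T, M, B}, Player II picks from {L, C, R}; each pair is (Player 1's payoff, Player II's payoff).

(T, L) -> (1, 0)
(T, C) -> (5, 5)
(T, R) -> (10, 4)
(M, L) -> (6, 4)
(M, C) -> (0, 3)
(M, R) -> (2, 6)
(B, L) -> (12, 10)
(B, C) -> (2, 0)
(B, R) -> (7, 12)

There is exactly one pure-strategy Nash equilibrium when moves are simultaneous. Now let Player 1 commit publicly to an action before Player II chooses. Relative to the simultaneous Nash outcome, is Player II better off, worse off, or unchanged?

Work backward from Player II's decision.
- T: BR = C, leader payoff 5.
- M: BR = R, leader payoff 2.
- B: BR = R, leader payoff 7.
Among 5, 2, 7, the best is 7 at B. Subgame-perfect outcome: (B, R) with payoffs (7, 12).
Now find the simultaneous Nash equilibrium.
Player 1's best replies: L→B; C→T; R→T.
Player II's best replies: T→C; M→R; B→R.
The unique mutual best reply is (T, C), giving (5, 5).
Player II earns 12 sequentially versus 5 at the Nash outcome: better off.

better off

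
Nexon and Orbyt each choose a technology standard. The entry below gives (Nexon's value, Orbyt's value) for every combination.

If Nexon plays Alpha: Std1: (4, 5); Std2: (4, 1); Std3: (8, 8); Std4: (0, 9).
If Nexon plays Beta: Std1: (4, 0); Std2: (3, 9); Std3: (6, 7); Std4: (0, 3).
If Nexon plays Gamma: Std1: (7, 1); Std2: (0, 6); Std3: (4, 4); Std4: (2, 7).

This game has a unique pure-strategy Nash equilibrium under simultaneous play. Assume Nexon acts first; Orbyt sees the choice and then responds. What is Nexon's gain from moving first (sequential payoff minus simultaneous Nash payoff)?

1

Backward induction with Nexon moving first.
- Alpha → Orbyt plays Std4 (best of 5, 1, 8, 9); Nexon gets 0.
- Beta → Orbyt plays Std2 (best of 0, 9, 7, 3); Nexon gets 3.
- Gamma → Orbyt plays Std4 (best of 1, 6, 4, 7); Nexon gets 2.
Maximizing over 0, 3, 2, Nexon chooses Beta. Subgame-perfect outcome: (Beta, Std2) with payoffs (3, 9).
For the simultaneous game, intersect best replies.
Nexon's best replies: Std1→Gamma; Std2→Alpha; Std3→Alpha; Std4→Gamma.
Orbyt's best replies: Alpha→Std4; Beta→Std2; Gamma→Std4.
Only (Gamma, Std4) has each player best-responding; Nash payoffs (2, 7).
Nexon's commitment gain: 3 − 2 = 1.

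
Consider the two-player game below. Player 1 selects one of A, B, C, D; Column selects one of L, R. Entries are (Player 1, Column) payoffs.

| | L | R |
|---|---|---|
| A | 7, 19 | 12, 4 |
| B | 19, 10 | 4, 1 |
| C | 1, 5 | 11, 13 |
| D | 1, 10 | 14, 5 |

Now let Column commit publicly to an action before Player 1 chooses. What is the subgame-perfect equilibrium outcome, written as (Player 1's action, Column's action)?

(B, L)

Work backward from Player 1's decision.
- L: Player 1 compares 7, 19, 1, 1 and picks B; Column would get 10.
- R: Player 1 compares 12, 4, 11, 14 and picks D; Column would get 5.
Maximizing over 10, 5, Column chooses L. Subgame-perfect outcome: (B, L) with payoffs (19, 10).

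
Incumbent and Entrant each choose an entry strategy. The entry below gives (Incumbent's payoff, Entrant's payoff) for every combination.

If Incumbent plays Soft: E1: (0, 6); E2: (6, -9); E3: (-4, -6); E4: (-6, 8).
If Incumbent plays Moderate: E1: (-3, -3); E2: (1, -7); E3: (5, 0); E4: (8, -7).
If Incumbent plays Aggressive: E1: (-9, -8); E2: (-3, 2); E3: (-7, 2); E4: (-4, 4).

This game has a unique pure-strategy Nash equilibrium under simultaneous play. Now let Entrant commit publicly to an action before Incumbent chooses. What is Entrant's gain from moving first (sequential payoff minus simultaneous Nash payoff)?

Incumbent best-responds to each possible Entrant move:
- E1: Incumbent compares 0, -3, -9 and picks Soft; Entrant would get 6.
- E2: Incumbent compares 6, 1, -3 and picks Soft; Entrant would get -9.
- E3: Incumbent compares -4, 5, -7 and picks Moderate; Entrant would get 0.
- E4: Incumbent compares -6, 8, -4 and picks Moderate; Entrant would get -7.
Among 6, -9, 0, -7, the best is 6 at E1. Subgame-perfect outcome: (Soft, E1) with payoffs (0, 6).
Now find the simultaneous Nash equilibrium.
Incumbent's best replies: E1→Soft; E2→Soft; E3→Moderate; E4→Moderate.
Entrant's best replies: Soft→E4; Moderate→E3; Aggressive→E4.
Only (Moderate, E3) has each player best-responding; Nash payoffs (5, 0).
Entrant's commitment gain: 6 − 0 = 6.

6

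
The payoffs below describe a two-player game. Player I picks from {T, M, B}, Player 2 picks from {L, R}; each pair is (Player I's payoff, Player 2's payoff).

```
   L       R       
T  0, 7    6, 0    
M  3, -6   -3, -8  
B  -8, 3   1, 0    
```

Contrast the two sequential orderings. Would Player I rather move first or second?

second

If Player I leads: Player 2's best replies are T→L, M→L, B→L; Player I's induced payoffs 0, 3, -8; outcome (M, L), payoffs (3, -6).
If Player 2 leads: Player I's best replies are L→M, R→T; Player 2's induced payoffs -6, 0; outcome (T, R), payoffs (6, 0).
Player I gets 3 moving first and 6 moving second, so Player I prefers to move second.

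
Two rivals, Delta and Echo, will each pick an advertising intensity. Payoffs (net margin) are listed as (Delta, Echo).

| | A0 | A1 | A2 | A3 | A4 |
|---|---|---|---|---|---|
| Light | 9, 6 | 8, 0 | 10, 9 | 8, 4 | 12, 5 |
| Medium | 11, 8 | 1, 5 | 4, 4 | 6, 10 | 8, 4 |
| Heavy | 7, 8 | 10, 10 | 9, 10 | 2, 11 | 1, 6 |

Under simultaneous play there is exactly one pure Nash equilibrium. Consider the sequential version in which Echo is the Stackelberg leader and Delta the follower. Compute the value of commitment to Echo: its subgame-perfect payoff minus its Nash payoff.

1

Delta best-responds to each possible Echo move:
- A0 → Delta plays Medium (best of 9, 11, 7); Echo gets 8.
- A1 → Delta plays Heavy (best of 8, 1, 10); Echo gets 10.
- A2 → Delta plays Light (best of 10, 4, 9); Echo gets 9.
- A3 → Delta plays Light (best of 8, 6, 2); Echo gets 4.
- A4 → Delta plays Light (best of 12, 8, 1); Echo gets 5.
Echo's induced payoffs are 8, 10, 9, 4, 5, so Echo commits to A1. Subgame-perfect outcome: (Heavy, A1) with payoffs (10, 10).
For the simultaneous game, intersect best replies.
Delta's best replies: A0→Medium; A1→Heavy; A2→Light; A3→Light; A4→Light.
Echo's best replies: Light→A2; Medium→A3; Heavy→A3.
Only (Light, A2) has each player best-responding; Nash payoffs (10, 9).
Echo's commitment gain: 10 − 9 = 1.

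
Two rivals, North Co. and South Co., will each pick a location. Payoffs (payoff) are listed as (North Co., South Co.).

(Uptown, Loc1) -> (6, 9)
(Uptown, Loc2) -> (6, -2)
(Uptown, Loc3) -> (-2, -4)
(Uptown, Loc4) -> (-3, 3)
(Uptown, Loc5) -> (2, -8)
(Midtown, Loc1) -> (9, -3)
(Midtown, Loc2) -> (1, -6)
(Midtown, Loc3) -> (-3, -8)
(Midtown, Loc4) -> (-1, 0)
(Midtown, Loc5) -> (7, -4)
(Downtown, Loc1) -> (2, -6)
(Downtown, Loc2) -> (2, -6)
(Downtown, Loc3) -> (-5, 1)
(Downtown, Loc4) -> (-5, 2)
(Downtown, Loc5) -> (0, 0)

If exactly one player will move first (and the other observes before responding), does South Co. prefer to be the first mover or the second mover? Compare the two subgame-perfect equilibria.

If North Co. leads: South Co.'s best replies are Uptown→Loc1, Midtown→Loc4, Downtown→Loc4; North Co.'s induced payoffs 6, -1, -5; outcome (Uptown, Loc1), payoffs (6, 9).
If South Co. leads: North Co.'s best replies are Loc1→Midtown, Loc2→Uptown, Loc3→Uptown, Loc4→Midtown, Loc5→Midtown; South Co.'s induced payoffs -3, -2, -4, 0, -4; outcome (Midtown, Loc4), payoffs (-1, 0).
South Co. gets 0 moving first and 9 moving second, so South Co. prefers to move second.

second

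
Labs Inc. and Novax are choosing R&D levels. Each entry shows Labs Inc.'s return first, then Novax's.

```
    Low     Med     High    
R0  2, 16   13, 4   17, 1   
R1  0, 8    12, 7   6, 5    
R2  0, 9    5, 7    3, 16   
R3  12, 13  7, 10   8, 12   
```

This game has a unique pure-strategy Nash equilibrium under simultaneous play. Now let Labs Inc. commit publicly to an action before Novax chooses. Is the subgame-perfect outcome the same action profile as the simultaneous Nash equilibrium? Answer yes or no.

yes

Solve by backward induction (Labs Inc. leads).
- R0: BR = Low, leader payoff 2.
- R1: BR = Low, leader payoff 0.
- R2: BR = High, leader payoff 3.
- R3: BR = Low, leader payoff 12.
Labs Inc.'s induced payoffs are 2, 0, 3, 12, so Labs Inc. commits to R3. Subgame-perfect outcome: (R3, Low) with payoffs (12, 13).
For the simultaneous game, intersect best replies.
Labs Inc.'s best replies: Low→R3; Med→R0; High→R0.
Novax's best replies: R0→Low; R1→Low; R2→High; R3→Low.
Only (R3, Low) has each player best-responding; Nash payoffs (12, 13).
Sequential outcome (R3, Low) coincides with the Nash profile (R3, Low).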